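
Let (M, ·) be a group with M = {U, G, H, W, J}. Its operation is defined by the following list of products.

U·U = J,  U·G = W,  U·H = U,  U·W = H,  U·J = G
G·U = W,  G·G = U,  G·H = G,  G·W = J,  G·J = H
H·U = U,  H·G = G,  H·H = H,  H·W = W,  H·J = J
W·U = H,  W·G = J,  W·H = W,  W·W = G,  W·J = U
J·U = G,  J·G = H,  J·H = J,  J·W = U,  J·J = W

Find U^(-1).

W

First locate the identity: row H matches the header, so H is the identity.
Scan row U for H: U·W = H. Hence U^(-1) = W.
(Structurally, M here is isomorphic to the cyclic group Z_5.)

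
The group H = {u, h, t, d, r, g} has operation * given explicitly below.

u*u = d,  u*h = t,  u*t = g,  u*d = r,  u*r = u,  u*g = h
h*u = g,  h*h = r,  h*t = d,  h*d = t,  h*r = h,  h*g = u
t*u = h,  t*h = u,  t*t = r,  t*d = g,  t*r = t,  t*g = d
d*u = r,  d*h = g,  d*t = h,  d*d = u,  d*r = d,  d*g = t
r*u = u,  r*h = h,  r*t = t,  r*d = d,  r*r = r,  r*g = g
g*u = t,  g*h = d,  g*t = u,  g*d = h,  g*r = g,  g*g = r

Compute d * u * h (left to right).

d * u = r
r * h = h

h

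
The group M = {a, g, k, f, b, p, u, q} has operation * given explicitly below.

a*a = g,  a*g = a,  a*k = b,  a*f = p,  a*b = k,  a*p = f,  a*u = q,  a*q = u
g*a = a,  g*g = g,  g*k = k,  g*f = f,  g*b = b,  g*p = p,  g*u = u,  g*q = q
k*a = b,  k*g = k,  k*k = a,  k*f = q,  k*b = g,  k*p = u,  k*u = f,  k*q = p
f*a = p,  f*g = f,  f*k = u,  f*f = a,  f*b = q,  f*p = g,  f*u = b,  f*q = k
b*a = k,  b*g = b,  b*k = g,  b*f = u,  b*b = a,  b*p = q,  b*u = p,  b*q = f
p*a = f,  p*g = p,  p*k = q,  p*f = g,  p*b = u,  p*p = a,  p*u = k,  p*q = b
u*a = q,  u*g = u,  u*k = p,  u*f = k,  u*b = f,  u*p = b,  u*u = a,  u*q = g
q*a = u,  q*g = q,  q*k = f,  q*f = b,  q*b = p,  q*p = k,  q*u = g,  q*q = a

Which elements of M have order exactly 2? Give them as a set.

{a}

Identity is g. Compute the order of each non-identity element by repeated multiplication:
  a: a → g  (order 2)
  k: k → a → b → g  (order 4)
  f: f → a → p → g  (order 4)
  b: b → a → k → g  (order 4)
  p: p → a → f → g  (order 4)
  u: u → a → q → g  (order 4)
  q: q → a → u → g  (order 4)
Elements of order 2: {a}.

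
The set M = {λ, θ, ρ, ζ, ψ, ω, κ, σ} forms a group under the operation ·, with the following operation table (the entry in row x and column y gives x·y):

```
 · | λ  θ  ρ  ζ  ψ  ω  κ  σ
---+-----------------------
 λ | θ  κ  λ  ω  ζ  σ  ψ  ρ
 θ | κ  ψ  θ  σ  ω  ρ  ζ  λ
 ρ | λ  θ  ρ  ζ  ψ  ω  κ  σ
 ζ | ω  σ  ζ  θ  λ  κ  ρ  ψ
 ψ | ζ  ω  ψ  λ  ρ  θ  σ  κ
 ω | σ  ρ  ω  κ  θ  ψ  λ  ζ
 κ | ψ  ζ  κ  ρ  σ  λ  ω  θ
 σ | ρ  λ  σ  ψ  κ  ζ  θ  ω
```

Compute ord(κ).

The identity element is ρ (its row matches the header).
κ^1 = κ
κ^2 = κ·κ = ω
κ^3 = ω·κ = λ
κ^4 = λ·κ = ψ
κ^5 = ψ·κ = σ
κ^6 = σ·κ = θ
κ^7 = θ·κ = ζ
κ^8 = ζ·κ = ρ
The first power of κ equal to the identity is κ^8, so ord(κ) = 8.
(Structurally, M here is isomorphic to the cyclic group Z_8.)

8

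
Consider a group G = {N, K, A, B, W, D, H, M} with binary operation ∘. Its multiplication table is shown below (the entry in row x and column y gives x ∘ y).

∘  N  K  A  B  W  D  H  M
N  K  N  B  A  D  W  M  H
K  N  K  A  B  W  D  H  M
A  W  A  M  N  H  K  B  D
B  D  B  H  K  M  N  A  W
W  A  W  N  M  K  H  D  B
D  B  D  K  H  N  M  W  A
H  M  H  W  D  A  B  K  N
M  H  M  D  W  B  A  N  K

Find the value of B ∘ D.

Read row B, column D: B ∘ D = N.
(Structurally, G here is isomorphic to the dihedral group D_4.)

N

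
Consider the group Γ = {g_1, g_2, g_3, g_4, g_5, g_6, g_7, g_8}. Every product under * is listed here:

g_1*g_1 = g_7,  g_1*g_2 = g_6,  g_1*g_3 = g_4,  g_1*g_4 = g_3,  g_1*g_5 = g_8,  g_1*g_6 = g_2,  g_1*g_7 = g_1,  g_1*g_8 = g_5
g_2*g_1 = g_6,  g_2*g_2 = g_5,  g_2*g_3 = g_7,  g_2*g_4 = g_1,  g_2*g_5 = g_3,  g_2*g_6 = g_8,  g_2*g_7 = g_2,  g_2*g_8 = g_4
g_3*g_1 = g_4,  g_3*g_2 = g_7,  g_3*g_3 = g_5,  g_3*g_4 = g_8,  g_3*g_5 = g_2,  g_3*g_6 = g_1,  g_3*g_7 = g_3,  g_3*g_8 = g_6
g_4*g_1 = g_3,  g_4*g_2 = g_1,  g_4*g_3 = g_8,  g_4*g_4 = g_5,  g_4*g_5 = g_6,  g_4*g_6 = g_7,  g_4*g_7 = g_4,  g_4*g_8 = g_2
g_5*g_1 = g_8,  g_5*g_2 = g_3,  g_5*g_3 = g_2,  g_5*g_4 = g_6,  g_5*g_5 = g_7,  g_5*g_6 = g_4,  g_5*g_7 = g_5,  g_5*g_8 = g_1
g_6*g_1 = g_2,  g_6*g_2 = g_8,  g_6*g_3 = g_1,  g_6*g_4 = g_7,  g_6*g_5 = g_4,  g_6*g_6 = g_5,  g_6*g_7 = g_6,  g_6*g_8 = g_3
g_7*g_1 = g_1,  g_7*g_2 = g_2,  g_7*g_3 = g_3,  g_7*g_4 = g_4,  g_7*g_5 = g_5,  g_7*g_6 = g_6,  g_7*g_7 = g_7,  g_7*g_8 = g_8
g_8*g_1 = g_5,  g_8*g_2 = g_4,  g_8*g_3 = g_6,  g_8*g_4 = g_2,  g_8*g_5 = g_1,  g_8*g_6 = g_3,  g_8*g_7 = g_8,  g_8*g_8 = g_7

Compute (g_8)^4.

g_8^1 = g_8
g_8^2 = g_8 * g_8 = g_7
g_8^3 = g_7 * g_8 = g_8
g_8^4 = g_8 * g_8 = g_7
(Structurally, Γ here is isomorphic to Z_2 x Z_4.)

g_7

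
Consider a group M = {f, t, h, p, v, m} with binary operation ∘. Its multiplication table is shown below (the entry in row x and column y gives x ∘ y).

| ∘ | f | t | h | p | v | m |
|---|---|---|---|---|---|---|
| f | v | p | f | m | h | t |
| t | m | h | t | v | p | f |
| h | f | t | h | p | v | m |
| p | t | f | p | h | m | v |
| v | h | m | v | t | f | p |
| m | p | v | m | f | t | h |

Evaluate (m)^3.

m^1 = m
m^2 = m ∘ m = h
m^3 = h ∘ m = m

m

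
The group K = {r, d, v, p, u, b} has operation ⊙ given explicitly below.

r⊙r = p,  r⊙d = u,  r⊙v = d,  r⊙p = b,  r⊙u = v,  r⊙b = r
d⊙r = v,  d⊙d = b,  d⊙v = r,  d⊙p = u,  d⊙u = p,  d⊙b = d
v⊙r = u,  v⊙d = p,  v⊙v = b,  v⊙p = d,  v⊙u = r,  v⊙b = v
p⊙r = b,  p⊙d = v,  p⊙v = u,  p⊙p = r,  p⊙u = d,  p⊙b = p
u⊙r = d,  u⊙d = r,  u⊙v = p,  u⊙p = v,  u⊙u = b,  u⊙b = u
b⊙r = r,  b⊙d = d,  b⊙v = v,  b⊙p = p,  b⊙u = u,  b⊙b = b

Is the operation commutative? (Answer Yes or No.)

r ⊙ u = v but u ⊙ r = d.
Since r and u do not commute, K is not abelian.

No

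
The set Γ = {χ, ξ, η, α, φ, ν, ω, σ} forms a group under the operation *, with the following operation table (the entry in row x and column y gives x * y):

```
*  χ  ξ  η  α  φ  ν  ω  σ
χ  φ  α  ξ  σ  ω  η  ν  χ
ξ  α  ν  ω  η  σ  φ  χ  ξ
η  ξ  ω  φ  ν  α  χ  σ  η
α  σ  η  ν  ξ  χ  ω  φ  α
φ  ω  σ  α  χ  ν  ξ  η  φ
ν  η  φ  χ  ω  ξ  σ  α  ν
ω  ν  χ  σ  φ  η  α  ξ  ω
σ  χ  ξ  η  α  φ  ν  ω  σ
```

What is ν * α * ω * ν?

φ

ν * α = ω
ω * ω = ξ
ξ * ν = φ
(Structurally, Γ here is isomorphic to the cyclic group Z_8.)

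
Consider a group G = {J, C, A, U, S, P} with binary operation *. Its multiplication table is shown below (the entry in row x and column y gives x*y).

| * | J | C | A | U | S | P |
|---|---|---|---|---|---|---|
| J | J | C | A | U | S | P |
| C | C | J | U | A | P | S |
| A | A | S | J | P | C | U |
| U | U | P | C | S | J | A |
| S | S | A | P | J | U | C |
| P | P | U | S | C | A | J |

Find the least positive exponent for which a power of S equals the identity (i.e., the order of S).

The identity element is J (its row matches the header).
S^1 = S
S^2 = S*S = U
S^3 = U*S = J
The first power of S equal to the identity is S^3, so ord(S) = 3.

3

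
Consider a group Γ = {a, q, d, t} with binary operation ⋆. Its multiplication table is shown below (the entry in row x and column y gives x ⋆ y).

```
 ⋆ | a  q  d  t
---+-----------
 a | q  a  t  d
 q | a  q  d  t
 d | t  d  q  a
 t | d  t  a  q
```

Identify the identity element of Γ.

The identity e satisfies e ⋆ x = x for all x, so its row in the table reproduces the column headers.
Row q reads: a, q, d, t — exactly the header order. So q is the identity.

q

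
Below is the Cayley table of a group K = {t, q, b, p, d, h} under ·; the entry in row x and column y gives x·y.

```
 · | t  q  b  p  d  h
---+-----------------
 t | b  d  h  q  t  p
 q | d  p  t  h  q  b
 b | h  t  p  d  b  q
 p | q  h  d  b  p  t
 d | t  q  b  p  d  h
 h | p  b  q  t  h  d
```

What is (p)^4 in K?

p^1 = p
p^2 = p·p = b
p^3 = b·p = d
p^4 = d·p = p
(Structurally, K here is isomorphic to the cyclic group Z_6.)

p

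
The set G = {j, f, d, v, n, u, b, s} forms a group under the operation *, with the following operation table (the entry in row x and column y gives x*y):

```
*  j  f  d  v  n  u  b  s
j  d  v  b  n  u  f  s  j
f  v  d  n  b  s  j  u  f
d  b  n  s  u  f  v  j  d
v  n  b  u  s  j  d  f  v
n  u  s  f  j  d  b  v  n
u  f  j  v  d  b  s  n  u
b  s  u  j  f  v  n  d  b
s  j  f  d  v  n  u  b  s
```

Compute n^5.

n^1 = n
n^2 = n*n = d
n^3 = d*n = f
n^4 = f*n = s
n^5 = s*n = n
(Structurally, G here is isomorphic to Z_2 x Z_4.)

n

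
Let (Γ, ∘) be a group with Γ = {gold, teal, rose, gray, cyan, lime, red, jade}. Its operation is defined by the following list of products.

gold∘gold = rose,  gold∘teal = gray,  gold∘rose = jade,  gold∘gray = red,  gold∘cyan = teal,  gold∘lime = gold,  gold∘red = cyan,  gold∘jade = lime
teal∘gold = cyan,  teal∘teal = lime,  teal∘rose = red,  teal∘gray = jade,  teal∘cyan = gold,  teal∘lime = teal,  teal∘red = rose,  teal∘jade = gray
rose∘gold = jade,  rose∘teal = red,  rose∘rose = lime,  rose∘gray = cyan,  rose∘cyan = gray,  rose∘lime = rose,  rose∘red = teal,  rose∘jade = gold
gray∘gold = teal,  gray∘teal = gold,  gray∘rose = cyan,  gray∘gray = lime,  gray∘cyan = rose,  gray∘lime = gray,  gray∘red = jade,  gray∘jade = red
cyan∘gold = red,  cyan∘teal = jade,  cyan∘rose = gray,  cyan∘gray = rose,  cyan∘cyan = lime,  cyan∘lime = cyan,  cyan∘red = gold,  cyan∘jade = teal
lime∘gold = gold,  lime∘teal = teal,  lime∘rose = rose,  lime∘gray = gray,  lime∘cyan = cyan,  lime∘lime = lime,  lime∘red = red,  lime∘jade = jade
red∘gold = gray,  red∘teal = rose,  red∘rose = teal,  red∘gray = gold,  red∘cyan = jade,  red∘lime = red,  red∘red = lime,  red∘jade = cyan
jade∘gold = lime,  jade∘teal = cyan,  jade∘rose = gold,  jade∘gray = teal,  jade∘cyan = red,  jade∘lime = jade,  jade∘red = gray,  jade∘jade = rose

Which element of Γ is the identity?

The identity e satisfies e ∘ x = x for all x, so its row in the table reproduces the column headers.
Row lime reads: gold, teal, rose, gray, cyan, lime, red, jade — exactly the header order. So lime is the identity.

lime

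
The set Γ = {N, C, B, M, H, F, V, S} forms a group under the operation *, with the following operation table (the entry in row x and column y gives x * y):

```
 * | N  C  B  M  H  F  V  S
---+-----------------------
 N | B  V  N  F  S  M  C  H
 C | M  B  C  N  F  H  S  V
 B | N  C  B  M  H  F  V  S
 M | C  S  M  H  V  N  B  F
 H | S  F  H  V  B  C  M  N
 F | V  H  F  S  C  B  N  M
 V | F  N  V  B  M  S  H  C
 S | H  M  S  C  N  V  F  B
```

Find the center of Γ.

An element z is central iff its row equals its column in the table.
For C: C * V = S ≠ N = V * C, so C ∉ Z.
Checking each element this way leaves Z(Γ) = {B, H}.

{B, H}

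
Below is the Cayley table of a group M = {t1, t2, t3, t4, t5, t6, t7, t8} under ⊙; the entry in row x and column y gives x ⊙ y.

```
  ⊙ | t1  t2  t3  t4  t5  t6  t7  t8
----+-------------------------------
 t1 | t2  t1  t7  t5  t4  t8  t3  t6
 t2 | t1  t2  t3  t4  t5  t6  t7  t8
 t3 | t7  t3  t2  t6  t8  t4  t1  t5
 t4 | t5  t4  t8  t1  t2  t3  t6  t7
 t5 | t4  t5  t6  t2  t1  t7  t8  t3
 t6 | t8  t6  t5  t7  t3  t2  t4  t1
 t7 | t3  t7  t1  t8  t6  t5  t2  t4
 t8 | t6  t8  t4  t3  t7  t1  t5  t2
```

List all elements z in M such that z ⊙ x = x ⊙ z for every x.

{t1, t2}

An element z is central iff its row equals its column in the table.
For t8: t8 ⊙ t4 = t3 ≠ t7 = t4 ⊙ t8, so t8 ∉ Z.
Checking each element this way leaves Z(M) = {t1, t2}.
(Structurally, M here is isomorphic to the dihedral group D_4.)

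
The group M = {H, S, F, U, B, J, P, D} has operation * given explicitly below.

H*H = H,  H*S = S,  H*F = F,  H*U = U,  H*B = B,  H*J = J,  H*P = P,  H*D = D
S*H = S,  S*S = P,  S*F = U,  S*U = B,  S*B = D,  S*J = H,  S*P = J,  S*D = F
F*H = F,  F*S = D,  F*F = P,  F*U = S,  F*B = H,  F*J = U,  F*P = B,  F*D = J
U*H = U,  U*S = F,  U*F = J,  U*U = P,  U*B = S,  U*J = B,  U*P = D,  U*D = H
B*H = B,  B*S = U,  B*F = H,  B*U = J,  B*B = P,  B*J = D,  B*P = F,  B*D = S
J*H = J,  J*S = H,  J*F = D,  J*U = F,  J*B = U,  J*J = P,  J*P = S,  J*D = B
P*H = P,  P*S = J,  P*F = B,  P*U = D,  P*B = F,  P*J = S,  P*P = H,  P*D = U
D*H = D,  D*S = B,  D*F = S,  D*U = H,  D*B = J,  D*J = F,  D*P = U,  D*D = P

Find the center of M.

{H, P}

An element z is central iff its row equals its column in the table.
For U: U * S = F ≠ B = S * U, so U ∉ Z.
Checking each element this way leaves Z(M) = {H, P}.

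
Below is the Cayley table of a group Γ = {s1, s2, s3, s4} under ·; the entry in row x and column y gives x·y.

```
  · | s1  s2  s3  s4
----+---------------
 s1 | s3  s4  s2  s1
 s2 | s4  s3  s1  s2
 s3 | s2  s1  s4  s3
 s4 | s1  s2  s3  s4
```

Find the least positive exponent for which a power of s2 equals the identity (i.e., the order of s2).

The identity element is s4 (its row matches the header).
s2^1 = s2
s2^2 = s2·s2 = s3
s2^3 = s3·s2 = s1
s2^4 = s1·s2 = s4
The first power of s2 equal to the identity is s2^4, so ord(s2) = 4.
(Structurally, Γ here is isomorphic to the cyclic group Z_4.)

4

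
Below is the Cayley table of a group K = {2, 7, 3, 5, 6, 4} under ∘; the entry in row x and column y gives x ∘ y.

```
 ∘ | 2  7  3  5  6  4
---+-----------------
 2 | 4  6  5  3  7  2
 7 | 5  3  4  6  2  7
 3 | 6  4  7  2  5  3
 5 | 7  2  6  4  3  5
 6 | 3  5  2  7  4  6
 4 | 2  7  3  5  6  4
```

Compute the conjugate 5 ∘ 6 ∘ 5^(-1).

2

The identity is 4. In row 5, the entry 4 sits in column 5, so 5^(-1) = 5.
5 ∘ 6 = 3
3 ∘ 5 = 2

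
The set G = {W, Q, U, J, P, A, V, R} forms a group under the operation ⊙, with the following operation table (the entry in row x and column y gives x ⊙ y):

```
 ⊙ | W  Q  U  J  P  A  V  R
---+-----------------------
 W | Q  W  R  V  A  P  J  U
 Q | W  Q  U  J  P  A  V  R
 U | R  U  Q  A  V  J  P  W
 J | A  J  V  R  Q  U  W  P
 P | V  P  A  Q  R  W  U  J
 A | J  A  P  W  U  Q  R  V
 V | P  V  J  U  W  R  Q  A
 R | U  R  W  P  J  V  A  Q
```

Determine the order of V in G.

The identity element is Q (its row matches the header).
V^1 = V
V^2 = V ⊙ V = Q
The first power of V equal to the identity is V^2, so ord(V) = 2.

2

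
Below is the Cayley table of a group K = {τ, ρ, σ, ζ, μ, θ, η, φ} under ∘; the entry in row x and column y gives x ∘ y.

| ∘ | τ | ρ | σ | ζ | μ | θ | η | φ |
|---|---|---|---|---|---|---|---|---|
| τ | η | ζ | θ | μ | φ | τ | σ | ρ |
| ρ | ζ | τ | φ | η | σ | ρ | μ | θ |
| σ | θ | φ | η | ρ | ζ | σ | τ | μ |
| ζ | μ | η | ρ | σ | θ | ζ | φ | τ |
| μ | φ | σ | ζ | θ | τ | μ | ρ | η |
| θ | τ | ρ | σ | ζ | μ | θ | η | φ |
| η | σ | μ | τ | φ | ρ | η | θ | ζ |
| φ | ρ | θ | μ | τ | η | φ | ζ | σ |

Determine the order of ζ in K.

8

The identity element is θ (its row matches the header).
ζ^1 = ζ
ζ^2 = ζ ∘ ζ = σ
ζ^3 = σ ∘ ζ = ρ
ζ^4 = ρ ∘ ζ = η
ζ^5 = η ∘ ζ = φ
ζ^6 = φ ∘ ζ = τ
ζ^7 = τ ∘ ζ = μ
ζ^8 = μ ∘ ζ = θ
The first power of ζ equal to the identity is ζ^8, so ord(ζ) = 8.
(Structurally, K here is isomorphic to the cyclic group Z_8.)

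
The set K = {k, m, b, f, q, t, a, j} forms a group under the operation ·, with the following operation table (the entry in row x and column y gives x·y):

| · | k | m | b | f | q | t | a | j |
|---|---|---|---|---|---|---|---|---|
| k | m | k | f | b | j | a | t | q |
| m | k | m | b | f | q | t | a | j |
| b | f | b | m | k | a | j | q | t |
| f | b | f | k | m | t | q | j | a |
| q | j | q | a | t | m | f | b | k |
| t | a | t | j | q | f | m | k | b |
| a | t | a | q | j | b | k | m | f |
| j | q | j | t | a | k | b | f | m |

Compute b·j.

Read row b, column j: b·j = t.

t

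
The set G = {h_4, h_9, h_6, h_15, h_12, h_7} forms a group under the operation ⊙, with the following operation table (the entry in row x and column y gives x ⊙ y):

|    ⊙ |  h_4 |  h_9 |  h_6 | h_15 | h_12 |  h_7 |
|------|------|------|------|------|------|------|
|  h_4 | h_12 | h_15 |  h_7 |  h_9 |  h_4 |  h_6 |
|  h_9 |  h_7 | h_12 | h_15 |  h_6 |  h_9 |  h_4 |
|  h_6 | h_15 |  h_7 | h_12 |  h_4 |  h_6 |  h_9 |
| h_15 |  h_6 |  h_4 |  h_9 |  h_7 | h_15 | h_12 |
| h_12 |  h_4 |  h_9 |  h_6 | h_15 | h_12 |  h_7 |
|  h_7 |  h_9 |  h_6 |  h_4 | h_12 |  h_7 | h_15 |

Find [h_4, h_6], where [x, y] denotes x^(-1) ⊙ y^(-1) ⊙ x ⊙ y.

h_15

Identity is h_12; from the table h_4^(-1) = h_4 and h_6^(-1) = h_6.
h_4 ⊙ h_6 = h_7
h_7 ⊙ h_4 = h_9
h_9 ⊙ h_6 = h_15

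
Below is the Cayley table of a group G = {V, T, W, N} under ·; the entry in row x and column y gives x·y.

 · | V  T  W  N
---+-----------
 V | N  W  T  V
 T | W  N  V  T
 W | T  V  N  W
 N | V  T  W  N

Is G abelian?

Yes

Check whether the table is symmetric across its main diagonal.
Every entry (row x, col y) equals the entry (row y, col x), so G is abelian.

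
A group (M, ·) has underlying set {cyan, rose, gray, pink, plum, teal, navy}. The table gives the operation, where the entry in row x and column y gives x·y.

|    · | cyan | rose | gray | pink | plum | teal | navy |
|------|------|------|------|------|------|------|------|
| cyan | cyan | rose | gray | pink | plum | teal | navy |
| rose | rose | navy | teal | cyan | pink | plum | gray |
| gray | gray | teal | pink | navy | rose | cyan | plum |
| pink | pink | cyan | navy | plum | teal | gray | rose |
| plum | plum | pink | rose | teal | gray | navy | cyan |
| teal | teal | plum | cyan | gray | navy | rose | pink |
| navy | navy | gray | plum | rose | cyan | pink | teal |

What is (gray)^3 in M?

gray^1 = gray
gray^2 = gray·gray = pink
gray^3 = pink·gray = navy

navy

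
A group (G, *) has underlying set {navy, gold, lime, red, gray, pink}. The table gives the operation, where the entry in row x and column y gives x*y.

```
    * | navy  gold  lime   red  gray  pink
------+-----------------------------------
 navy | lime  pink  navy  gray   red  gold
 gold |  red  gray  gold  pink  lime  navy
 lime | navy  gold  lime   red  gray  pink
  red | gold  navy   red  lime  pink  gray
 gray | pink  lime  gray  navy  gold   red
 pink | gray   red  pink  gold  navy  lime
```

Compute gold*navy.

Read row gold, column navy: gold*navy = red.
(Structurally, G here is isomorphic to the symmetric group S_3.)

red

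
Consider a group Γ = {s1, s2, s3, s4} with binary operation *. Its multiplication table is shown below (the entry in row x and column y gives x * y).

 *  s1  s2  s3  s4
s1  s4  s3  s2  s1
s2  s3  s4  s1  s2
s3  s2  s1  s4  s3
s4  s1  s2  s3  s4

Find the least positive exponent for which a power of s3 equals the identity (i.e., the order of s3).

2

The identity element is s4 (its row matches the header).
s3^1 = s3
s3^2 = s3 * s3 = s4
The first power of s3 equal to the identity is s3^2, so ord(s3) = 2.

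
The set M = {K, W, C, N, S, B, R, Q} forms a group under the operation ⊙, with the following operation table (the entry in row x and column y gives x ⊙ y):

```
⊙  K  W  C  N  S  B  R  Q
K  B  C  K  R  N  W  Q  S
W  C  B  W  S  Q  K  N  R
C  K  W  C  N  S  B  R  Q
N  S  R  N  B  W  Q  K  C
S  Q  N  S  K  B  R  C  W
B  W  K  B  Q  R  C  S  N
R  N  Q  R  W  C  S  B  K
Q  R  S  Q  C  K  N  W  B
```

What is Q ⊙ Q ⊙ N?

Q ⊙ Q = B
B ⊙ N = Q

Q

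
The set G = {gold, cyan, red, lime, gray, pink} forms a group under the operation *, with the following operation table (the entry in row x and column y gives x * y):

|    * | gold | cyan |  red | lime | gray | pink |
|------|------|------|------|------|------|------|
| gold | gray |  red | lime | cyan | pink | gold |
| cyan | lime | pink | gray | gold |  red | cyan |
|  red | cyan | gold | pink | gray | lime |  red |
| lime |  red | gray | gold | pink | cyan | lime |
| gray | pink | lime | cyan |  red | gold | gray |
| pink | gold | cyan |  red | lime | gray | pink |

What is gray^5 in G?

gray^1 = gray
gray^2 = gray * gray = gold
gray^3 = gold * gray = pink
gray^4 = pink * gray = gray
gray^5 = gray * gray = gold

gold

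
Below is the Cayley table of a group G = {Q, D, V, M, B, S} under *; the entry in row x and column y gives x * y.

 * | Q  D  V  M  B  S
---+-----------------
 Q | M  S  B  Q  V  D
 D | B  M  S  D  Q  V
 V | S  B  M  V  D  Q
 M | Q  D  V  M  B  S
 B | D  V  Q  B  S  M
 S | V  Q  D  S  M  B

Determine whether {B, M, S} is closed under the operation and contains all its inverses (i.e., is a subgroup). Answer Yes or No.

Yes

{B, M, S} contains the identity M.
Checking products: every product of two elements of {B, M, S} (read from the table) lies in {B, M, S}, so the set is closed.
In a finite group, a nonempty closed subset is a subgroup. So {B, M, S} ≤ G.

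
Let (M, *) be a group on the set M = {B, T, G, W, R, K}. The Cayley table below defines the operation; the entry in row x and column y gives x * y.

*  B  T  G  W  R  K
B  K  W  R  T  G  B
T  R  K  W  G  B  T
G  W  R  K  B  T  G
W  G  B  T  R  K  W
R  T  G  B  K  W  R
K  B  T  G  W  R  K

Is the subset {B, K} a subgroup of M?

{B, K} contains the identity K.
Checking products: every product of two elements of {B, K} (read from the table) lies in {B, K}, so the set is closed.
In a finite group, a nonempty closed subset is a subgroup. So {B, K} ≤ M.
(Structurally, M here is isomorphic to the symmetric group S_3.)

Yes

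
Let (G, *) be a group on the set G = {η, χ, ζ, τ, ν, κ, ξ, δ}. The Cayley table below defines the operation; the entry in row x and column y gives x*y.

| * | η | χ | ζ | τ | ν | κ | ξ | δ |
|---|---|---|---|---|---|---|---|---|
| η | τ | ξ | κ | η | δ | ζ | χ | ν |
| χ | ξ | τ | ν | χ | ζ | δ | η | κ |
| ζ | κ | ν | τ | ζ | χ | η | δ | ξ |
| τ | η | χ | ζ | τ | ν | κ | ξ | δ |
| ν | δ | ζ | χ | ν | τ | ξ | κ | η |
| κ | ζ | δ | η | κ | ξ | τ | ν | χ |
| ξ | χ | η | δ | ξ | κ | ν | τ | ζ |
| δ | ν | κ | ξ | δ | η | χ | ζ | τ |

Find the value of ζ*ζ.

Read row ζ, column ζ: ζ*ζ = τ.

τ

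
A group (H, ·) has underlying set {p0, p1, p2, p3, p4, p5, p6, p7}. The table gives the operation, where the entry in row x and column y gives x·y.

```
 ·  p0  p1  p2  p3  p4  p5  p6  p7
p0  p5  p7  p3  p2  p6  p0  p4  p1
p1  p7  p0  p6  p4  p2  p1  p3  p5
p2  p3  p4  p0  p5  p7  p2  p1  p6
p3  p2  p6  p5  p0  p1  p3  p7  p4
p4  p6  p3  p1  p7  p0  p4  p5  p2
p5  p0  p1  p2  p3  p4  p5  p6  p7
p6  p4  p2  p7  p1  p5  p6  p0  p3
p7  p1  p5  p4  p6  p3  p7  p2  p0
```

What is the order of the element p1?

4

The identity element is p5 (its row matches the header).
p1^1 = p1
p1^2 = p1·p1 = p0
p1^3 = p0·p1 = p7
p1^4 = p7·p1 = p5
The first power of p1 equal to the identity is p1^4, so ord(p1) = 4.
(Structurally, H here is isomorphic to the quaternion group Q_8.)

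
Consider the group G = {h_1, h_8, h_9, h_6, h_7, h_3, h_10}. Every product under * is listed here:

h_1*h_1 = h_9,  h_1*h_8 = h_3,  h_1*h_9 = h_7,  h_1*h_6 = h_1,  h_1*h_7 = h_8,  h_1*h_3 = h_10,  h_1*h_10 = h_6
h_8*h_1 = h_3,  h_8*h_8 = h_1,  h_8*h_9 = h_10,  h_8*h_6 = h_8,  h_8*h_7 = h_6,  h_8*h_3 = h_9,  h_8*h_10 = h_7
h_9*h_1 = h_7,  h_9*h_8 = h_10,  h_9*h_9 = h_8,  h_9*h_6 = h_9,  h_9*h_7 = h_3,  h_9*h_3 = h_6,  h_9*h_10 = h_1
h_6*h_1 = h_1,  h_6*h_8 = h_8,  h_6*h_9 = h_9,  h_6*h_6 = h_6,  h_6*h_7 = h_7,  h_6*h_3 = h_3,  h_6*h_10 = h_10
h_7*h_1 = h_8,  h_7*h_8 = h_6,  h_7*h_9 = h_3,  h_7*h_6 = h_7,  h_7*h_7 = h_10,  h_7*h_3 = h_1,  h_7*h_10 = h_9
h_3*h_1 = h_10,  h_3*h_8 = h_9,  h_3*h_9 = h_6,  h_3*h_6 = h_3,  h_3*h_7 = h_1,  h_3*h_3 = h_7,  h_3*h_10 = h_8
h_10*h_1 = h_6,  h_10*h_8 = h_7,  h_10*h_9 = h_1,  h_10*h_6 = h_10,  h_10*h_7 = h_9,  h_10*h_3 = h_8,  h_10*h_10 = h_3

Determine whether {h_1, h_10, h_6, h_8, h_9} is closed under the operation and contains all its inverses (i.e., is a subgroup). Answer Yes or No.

h_10*h_10 = h_3, which is not in {h_1, h_10, h_6, h_8, h_9}.
The subset is not closed under *, so it is not a subgroup.

No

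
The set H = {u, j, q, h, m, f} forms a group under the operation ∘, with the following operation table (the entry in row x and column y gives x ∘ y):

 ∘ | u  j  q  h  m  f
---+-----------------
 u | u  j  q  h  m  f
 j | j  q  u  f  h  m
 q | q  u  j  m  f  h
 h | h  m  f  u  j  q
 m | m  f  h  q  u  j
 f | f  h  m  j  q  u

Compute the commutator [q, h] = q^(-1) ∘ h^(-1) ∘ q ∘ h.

Identity is u; from the table q^(-1) = j and h^(-1) = h.
j ∘ h = f
f ∘ q = m
m ∘ h = q

q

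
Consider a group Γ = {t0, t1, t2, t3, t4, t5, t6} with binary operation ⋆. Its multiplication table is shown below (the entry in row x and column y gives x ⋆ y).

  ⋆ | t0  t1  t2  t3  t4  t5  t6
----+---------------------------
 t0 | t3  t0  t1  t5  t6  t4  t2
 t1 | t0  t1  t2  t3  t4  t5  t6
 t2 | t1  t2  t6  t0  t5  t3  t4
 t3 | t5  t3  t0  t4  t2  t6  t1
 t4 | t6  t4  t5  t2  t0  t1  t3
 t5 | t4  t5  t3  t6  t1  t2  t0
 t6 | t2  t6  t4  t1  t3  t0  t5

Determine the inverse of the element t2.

First locate the identity: row t1 matches the header, so t1 is the identity.
Scan row t2 for t1: t2 ⋆ t0 = t1. Hence t2^(-1) = t0.
(Structurally, Γ here is isomorphic to the cyclic group Z_7.)

t0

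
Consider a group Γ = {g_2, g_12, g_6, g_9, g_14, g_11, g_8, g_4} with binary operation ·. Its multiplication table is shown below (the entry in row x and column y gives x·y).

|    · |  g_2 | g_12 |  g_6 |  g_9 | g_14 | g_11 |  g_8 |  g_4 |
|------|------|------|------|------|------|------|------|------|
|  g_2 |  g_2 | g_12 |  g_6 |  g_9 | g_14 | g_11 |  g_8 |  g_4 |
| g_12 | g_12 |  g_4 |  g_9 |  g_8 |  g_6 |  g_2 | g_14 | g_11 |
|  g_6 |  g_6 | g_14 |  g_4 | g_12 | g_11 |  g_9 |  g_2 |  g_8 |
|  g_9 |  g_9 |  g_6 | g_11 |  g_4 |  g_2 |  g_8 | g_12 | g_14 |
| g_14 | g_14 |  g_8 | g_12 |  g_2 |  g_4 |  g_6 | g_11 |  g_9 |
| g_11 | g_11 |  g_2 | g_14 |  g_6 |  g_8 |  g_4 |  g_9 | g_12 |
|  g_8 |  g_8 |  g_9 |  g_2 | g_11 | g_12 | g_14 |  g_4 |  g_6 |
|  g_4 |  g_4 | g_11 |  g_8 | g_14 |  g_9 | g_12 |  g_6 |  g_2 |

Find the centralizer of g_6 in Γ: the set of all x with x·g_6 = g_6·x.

{g_2, g_4, g_6, g_8}

Compare row g_6 with column g_6 entry by entry.
g_8·g_6 = g_2 = g_6·g_8, so g_8 commutes with g_6.
g_9·g_6 = g_11 but g_6·g_9 = g_12, so g_9 does not.
Collecting the elements that commute with g_6: C(g_6) = {g_2, g_4, g_6, g_8}.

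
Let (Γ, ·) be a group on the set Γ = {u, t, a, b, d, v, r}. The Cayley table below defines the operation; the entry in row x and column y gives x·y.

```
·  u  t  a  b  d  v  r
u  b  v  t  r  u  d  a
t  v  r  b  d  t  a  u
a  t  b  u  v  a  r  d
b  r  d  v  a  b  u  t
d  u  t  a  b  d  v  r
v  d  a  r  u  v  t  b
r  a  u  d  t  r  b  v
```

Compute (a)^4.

a^1 = a
a^2 = a·a = u
a^3 = u·a = t
a^4 = t·a = b

b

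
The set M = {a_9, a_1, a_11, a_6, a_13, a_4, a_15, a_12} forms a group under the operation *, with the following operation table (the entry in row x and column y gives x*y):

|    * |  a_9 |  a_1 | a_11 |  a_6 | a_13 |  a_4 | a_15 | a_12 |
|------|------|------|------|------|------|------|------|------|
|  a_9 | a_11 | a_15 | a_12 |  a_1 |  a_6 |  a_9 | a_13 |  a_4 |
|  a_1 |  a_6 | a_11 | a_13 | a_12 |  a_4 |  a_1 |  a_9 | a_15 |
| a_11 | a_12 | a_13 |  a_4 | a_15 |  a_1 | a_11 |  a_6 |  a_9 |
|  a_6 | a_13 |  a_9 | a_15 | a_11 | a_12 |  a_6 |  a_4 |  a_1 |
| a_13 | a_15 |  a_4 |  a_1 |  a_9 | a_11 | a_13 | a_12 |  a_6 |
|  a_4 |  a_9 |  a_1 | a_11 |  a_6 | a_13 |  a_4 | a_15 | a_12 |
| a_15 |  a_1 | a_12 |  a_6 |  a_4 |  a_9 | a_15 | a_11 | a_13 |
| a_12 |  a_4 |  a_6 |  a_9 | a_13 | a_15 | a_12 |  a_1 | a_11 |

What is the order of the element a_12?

4

The identity element is a_4 (its row matches the header).
a_12^1 = a_12
a_12^2 = a_12*a_12 = a_11
a_12^3 = a_11*a_12 = a_9
a_12^4 = a_9*a_12 = a_4
The first power of a_12 equal to the identity is a_12^4, so ord(a_12) = 4.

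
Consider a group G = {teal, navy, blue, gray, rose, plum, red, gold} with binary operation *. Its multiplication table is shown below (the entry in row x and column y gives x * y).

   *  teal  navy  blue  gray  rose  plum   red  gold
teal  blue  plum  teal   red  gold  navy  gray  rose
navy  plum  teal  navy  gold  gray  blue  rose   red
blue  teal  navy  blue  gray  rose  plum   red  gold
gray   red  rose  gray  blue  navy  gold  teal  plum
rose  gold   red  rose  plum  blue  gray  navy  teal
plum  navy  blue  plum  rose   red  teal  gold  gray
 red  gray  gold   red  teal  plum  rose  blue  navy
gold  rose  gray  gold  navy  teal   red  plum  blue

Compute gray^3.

gray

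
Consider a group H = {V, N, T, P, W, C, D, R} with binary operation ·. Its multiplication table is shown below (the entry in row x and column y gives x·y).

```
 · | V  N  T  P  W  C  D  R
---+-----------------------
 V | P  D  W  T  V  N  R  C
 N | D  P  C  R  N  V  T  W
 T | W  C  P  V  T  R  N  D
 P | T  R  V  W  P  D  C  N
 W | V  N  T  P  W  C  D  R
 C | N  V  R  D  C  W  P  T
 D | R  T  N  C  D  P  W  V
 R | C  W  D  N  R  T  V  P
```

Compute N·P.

Read row N, column P: N·P = R.

R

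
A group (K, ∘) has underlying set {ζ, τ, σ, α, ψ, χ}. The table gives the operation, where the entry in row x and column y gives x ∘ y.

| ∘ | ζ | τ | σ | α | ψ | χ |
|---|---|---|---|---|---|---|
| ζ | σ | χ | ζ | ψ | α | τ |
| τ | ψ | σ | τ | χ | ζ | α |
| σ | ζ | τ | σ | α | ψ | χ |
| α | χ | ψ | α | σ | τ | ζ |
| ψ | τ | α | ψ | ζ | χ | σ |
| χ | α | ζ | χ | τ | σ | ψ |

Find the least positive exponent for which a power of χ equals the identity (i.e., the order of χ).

The identity element is σ (its row matches the header).
χ^1 = χ
χ^2 = χ ∘ χ = ψ
χ^3 = ψ ∘ χ = σ
The first power of χ equal to the identity is χ^3, so ord(χ) = 3.

3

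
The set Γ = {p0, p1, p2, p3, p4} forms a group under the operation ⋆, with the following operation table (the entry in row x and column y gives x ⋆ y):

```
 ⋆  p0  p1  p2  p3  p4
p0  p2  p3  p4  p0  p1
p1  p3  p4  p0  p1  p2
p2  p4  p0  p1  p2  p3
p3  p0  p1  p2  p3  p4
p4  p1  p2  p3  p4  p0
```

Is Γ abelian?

Yes

Check whether the table is symmetric across its main diagonal.
Every entry (row x, col y) equals the entry (row y, col x), so Γ is abelian.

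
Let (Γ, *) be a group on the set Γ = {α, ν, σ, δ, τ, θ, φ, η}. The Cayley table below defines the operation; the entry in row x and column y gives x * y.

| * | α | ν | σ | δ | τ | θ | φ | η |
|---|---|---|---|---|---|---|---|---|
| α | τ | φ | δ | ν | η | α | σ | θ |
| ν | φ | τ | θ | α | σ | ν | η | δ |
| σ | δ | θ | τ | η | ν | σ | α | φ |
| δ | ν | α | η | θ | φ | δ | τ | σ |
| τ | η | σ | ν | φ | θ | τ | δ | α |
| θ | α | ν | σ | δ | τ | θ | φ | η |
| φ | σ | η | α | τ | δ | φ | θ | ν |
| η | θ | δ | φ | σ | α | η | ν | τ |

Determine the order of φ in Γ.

2

The identity element is θ (its row matches the header).
φ^1 = φ
φ^2 = φ * φ = θ
The first power of φ equal to the identity is φ^2, so ord(φ) = 2.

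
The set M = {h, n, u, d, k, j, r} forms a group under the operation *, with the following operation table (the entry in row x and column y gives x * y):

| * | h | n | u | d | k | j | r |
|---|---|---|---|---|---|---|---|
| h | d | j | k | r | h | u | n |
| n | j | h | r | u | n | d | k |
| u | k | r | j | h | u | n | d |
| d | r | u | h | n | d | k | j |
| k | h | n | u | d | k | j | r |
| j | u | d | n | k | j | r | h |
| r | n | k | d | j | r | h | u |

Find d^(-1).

j

First locate the identity: row k matches the header, so k is the identity.
Scan row d for k: d * j = k. Hence d^(-1) = j.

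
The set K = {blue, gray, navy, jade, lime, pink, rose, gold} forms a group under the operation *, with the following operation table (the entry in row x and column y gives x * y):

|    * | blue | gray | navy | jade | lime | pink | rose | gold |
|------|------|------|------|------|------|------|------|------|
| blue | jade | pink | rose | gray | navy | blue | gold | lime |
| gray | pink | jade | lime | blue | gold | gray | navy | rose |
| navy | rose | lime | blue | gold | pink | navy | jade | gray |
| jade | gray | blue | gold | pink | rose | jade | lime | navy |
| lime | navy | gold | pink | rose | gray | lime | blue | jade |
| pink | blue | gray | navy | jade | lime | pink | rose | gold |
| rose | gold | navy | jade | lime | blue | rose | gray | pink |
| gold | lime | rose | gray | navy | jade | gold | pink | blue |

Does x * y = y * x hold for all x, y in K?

Check whether the table is symmetric across its main diagonal.
Every entry (row x, col y) equals the entry (row y, col x), so K is abelian.
(In fact K ≅ the cyclic group Z_8.)

Yes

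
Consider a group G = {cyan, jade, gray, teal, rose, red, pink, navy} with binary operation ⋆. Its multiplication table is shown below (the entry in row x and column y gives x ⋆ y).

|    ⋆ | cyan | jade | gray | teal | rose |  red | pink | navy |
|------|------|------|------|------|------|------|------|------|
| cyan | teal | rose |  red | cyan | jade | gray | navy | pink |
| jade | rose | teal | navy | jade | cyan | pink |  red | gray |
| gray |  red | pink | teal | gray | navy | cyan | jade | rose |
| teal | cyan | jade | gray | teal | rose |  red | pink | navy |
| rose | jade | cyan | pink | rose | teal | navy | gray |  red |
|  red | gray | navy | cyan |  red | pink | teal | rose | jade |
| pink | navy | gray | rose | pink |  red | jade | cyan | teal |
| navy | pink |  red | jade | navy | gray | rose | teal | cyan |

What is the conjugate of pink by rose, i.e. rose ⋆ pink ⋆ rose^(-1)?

navy

The identity is teal. In row rose, the entry teal sits in column rose, so rose^(-1) = rose.
rose ⋆ pink = gray
gray ⋆ rose = navy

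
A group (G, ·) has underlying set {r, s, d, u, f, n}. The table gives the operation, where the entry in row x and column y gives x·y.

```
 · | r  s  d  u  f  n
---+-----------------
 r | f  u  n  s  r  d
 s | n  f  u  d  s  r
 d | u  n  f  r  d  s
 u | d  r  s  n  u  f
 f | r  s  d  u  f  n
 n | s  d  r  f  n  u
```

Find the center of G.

An element z is central iff its row equals its column in the table.
For n: n·s = d ≠ r = s·n, so n ∉ Z.
Checking each element this way leaves Z(G) = {f}.

{f}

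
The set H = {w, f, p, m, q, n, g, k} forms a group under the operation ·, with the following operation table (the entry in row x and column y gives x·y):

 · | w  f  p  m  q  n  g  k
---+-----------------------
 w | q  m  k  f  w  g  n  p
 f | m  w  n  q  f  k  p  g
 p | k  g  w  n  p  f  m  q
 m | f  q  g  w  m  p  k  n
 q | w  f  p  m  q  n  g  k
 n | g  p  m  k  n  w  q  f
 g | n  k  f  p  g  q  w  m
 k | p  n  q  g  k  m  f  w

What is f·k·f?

f·k = g
g·f = k

k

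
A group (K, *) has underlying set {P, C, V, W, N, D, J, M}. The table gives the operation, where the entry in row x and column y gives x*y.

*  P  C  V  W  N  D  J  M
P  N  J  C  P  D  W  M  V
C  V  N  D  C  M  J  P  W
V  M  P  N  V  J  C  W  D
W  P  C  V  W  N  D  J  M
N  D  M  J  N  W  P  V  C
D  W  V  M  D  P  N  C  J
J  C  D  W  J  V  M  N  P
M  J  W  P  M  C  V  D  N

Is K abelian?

V*C = P but C*V = D.
Since V and C do not commute, K is not abelian.

No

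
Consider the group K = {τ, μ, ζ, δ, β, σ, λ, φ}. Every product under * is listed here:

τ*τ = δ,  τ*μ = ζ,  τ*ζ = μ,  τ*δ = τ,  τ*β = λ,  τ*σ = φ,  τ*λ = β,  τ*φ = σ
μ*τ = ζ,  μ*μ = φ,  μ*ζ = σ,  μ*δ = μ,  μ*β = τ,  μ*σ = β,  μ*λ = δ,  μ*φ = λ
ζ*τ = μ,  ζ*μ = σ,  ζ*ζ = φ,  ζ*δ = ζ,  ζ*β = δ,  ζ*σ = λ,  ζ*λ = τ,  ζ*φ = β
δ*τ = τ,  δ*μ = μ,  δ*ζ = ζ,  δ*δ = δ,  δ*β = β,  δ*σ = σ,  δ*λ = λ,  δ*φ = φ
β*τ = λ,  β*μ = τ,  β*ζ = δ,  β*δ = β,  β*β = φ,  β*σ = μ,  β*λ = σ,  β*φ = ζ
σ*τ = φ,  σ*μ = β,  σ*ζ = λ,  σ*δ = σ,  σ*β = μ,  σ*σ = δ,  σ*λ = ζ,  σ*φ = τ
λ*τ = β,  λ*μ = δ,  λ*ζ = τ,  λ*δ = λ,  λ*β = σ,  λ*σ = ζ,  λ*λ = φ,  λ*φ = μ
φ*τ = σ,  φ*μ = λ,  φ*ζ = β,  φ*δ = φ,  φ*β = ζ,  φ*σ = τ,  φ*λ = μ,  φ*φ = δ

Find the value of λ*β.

σ

Read row λ, column β: λ*β = σ.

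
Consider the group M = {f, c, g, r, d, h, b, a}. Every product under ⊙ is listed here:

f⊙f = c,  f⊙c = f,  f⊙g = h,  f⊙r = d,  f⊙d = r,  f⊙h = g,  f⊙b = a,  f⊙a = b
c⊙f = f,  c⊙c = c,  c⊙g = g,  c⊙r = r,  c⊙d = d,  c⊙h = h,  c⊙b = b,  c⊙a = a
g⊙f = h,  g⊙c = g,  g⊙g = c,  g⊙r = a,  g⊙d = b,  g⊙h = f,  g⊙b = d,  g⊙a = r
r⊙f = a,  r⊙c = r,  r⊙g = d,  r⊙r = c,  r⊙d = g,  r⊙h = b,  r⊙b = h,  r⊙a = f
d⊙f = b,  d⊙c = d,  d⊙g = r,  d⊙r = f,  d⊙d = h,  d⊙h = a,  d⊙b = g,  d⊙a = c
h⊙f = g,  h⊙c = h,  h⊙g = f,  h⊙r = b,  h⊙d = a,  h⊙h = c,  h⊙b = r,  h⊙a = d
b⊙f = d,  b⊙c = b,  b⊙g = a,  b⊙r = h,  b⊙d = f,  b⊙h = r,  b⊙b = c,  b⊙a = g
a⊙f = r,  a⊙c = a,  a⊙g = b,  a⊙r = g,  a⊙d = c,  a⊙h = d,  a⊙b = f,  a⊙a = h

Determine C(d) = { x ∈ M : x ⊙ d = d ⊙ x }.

{a, c, d, h}

Compare row d with column d entry by entry.
h ⊙ d = a = d ⊙ h, so h commutes with d.
r ⊙ d = g but d ⊙ r = f, so r does not.
Collecting the elements that commute with d: C(d) = {a, c, d, h}.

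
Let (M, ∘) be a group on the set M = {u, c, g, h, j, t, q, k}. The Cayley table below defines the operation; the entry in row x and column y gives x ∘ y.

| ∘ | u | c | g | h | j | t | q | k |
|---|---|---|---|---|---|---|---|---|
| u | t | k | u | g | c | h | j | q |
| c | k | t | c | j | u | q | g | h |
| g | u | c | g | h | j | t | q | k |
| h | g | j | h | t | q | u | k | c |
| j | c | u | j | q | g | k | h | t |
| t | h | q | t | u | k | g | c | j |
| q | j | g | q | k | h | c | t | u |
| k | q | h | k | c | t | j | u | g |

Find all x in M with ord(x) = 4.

{c, h, q, u}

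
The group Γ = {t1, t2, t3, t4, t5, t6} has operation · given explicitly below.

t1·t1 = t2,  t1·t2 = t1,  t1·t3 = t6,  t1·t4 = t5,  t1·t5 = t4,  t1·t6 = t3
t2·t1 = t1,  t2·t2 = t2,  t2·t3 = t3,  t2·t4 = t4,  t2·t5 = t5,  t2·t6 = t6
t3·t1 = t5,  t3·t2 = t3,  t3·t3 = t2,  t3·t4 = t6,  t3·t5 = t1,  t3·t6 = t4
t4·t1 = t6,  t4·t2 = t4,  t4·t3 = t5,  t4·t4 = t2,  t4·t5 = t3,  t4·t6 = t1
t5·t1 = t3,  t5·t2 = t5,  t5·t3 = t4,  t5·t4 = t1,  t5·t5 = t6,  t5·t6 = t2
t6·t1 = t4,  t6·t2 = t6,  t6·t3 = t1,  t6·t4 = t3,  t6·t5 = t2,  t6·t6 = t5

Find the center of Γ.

An element z is central iff its row equals its column in the table.
For t4: t4·t6 = t1 ≠ t3 = t6·t4, so t4 ∉ Z.
Checking each element this way leaves Z(Γ) = {t2}.
(Structurally, Γ here is isomorphic to the symmetric group S_3.)

{t2}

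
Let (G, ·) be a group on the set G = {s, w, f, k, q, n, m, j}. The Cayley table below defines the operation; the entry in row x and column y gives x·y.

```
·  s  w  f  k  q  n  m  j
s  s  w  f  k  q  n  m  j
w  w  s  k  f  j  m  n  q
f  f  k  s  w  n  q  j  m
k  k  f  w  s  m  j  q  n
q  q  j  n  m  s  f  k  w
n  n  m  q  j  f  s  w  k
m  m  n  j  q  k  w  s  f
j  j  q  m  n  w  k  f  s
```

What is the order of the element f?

The identity element is s (its row matches the header).
f^1 = f
f^2 = f·f = s
The first power of f equal to the identity is f^2, so ord(f) = 2.

2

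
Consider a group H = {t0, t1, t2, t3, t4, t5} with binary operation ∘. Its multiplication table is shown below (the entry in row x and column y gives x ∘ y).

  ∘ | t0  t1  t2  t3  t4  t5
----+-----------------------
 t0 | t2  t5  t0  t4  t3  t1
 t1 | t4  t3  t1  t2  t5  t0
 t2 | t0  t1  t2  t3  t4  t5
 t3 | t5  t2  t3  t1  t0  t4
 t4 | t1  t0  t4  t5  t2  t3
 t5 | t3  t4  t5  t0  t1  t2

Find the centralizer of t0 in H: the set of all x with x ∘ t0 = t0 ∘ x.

{t0, t2}

Compare row t0 with column t0 entry by entry.
t4 ∘ t0 = t1 but t0 ∘ t4 = t3, so t4 does not.
Collecting the elements that commute with t0: C(t0) = {t0, t2}.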